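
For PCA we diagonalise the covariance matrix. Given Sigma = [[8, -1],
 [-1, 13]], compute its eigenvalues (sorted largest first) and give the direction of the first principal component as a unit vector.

Step 1 — characteristic polynomial of 2×2 Sigma:
  det(Sigma - λI) = λ² - trace · λ + det = 0.
  trace = 8 + 13 = 21, det = 8·13 - (-1)² = 103.
Step 2 — discriminant:
  Δ = trace² - 4·det = 441 - 412 = 29.
Step 3 — eigenvalues:
  λ = (trace ± √Δ)/2 = (21 ± 5.3852)/2,
  λ_1 = 13.1926,  λ_2 = 7.8074.

Step 4 — unit eigenvector for λ_1: solve (Sigma - λ_1 I)v = 0. First row:
  (8 - 13.1926)·v_x + (-1)·v_y = 0, i.e. (-5.1926)·v_x + (-1)·v_y = 0,
  so v ∝ (b, λ_1 - a) = (-1, 5.1926); multiply by -1 so the first entry is positive: u = (1, -5.1926).
  ||u|| = √((1)² + (-5.1926)²) = √(27.9629) ≈ 5.288,
  v_1 = u/||u|| ≈ (0.1891, -0.982) (||v_1|| = 1).

λ_1 = 13.1926,  λ_2 = 7.8074;  v_1 ≈ (0.1891, -0.982)


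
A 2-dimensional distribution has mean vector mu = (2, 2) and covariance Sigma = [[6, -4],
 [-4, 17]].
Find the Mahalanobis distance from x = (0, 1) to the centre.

Step 1 — centre the observation: (x - mu) = (-2, -1).

Step 2 — invert Sigma. det(Sigma) = 6·17 - (-4)² = 86.
  Sigma^{-1} = (1/det) · [[d, -b], [-b, a]] = [[0.1977, 0.0465],
 [0.0465, 0.0698]].

Step 3 — form the quadratic (x - mu)^T · Sigma^{-1} · (x - mu):
  Sigma^{-1} · (x - mu) = (-0.4419, -0.1628).
  (x - mu)^T · [Sigma^{-1} · (x - mu)] = (-2)·(-0.4419) + (-1)·(-0.1628) = 1.0465.

Step 4 — take square root: d = √(1.0465) ≈ 1.023.

d(x, mu) = √(1.0465) ≈ 1.023


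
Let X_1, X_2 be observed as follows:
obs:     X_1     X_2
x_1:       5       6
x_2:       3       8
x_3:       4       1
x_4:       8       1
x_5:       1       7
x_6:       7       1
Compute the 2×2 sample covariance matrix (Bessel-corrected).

Step 1 — column means:
  mean(X_1) = (5 + 3 + 4 + 8 + 1 + 7) / 6 = 28/6 = 4.6667
  mean(X_2) = (6 + 8 + 1 + 1 + 7 + 1) / 6 = 24/6 = 4

Step 2 — sample covariance S[i,j] = (1/(n-1)) · Σ_k (x_{k,i} - mean_i) · (x_{k,j} - mean_j), with n-1 = 5.
  S[X_1,X_1] = ((0.3333)·(0.3333) + (-1.6667)·(-1.6667) + (-0.6667)·(-0.6667) + (3.3333)·(3.3333) + (-3.6667)·(-3.6667) + (2.3333)·(2.3333)) / 5 = 33.3333/5 = 6.6667
  S[X_1,X_2] = ((0.3333)·(2) + (-1.6667)·(4) + (-0.6667)·(-3) + (3.3333)·(-3) + (-3.6667)·(3) + (2.3333)·(-3)) / 5 = -32/5 = -6.4
  S[X_2,X_2] = ((2)·(2) + (4)·(4) + (-3)·(-3) + (-3)·(-3) + (3)·(3) + (-3)·(-3)) / 5 = 56/5 = 11.2

S is symmetric (S[j,i] = S[i,j]). Assembling:

S = [[6.6667, -6.4],
 [-6.4, 11.2]]


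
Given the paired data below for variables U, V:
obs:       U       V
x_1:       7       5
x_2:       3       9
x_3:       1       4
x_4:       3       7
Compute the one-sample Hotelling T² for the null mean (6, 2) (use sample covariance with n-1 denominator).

Step 1 — sample mean vector:
  mean(U) = (7 + 3 + 1 + 3) / 4 = 14/4 = 3.5
  mean(V) = (5 + 9 + 4 + 7) / 4 = 25/4 = 6.25
  x̄ = (3.5, 6.25),  deviation x̄ - mu_0 = (3.5, 6.25) - (6, 2) = (-2.5, 4.25).

Step 2 — sample covariance matrix, S[i,j] = (1/(n-1)) · Σ_k (x_{k,i} - mean_i) · (x_{k,j} - mean_j), divisor n-1 = 3:
  S[U,U] = ((3.5)·(3.5) + (-0.5)·(-0.5) + (-2.5)·(-2.5) + (-0.5)·(-0.5)) / 3 = 19/3 = 6.3333
  S[U,V] = ((3.5)·(-1.25) + (-0.5)·(2.75) + (-2.5)·(-2.25) + (-0.5)·(0.75)) / 3 = -0.5/3 = -0.1667
  S[V,V] = ((-1.25)·(-1.25) + (2.75)·(2.75) + (-2.25)·(-2.25) + (0.75)·(0.75)) / 3 = 14.75/3 = 4.9167
  S = [[6.3333, -0.1667],
 [-0.1667, 4.9167]].

Step 3 — invert S. det(S) = 6.3333·4.9167 - (-0.1667)² = 31.1111.
  S^{-1} = (1/det) · [[d, -b], [-b, a]] = [[0.158, 0.0054],
 [0.0054, 0.2036]].

Step 4 — quadratic form (x̄ - mu_0)^T · S^{-1} · (x̄ - mu_0):
  S^{-1} · (x̄ - mu_0) = (-0.3723, 0.8518),
  (x̄ - mu_0)^T · [...] = (-2.5)·(-0.3723) + (4.25)·(0.8518) = 4.5509.

Step 5 — scale by n: T² = 4 · 4.5509 = 18.2036.

T² ≈ 18.2036


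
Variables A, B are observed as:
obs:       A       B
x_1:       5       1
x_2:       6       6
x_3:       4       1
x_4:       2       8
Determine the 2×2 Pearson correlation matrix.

Step 1 — column means:
  mean(A) = (5 + 6 + 4 + 2) / 4 = 17/4 = 4.25
  mean(B) = (1 + 6 + 1 + 8) / 4 = 16/4 = 4

Step 2 — sample variances and covariances s[i,j] = (1/(n-1)) · Σ_k (x_{k,i} - mean_i) · (x_{k,j} - mean_j), with n-1 = 3:
  s[A,A] = ((0.75)·(0.75) + (1.75)·(1.75) + (-0.25)·(-0.25) + (-2.25)·(-2.25)) / 3 = 8.75/3 = 2.9167
  s[A,B] = ((0.75)·(-3) + (1.75)·(2) + (-0.25)·(-3) + (-2.25)·(4)) / 3 = -7/3 = -2.3333
  s[B,B] = ((-3)·(-3) + (2)·(2) + (-3)·(-3) + (4)·(4)) / 3 = 38/3 = 12.6667
  Sample standard deviations s_i = √(s[i,i]):
  s(A) = √(2.9167) = 1.7078
  s(B) = √(12.6667) = 3.559

Step 3 — r_{ij} = s_{ij} / (s_i · s_j):
  r[A,A] = 1 (diagonal).
  r[A,B] = -2.3333 / (1.7078 · 3.559) = -2.3333 / 6.0782 = -0.3839
  r[B,B] = 1 (diagonal).

R is symmetric with unit diagonal. Assembling:

R = [[1, -0.3839],
 [-0.3839, 1]]


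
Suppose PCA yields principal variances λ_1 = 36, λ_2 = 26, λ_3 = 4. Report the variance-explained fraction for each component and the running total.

Step 1 — total variance = trace(Sigma) = Σ λ_i = 36 + 26 + 4 = 66.

Step 2 — fraction explained by component i = λ_i / Σ λ:
  PC1: 36/66 = 0.5455
  PC2: 26/66 = 0.3939
  PC3: 4/66 = 0.0606

Step 3 — cumulative fraction after k components = (λ_1 + ... + λ_k) / Σ λ:
  k = 1: 36/66 = 0.5455
  k = 2: (36 + 26)/66 = 62/66 = 0.9394
  k = 3: (36 + 26 + 4)/66 = 66/66 = 1

Summary (fraction, with percent):

explained: PC1 0.5455 (54.55%), PC2 0.3939 (39.39%), PC3 0.0606 (6.06%);  cumulative: 0.5455, 0.9394, 1


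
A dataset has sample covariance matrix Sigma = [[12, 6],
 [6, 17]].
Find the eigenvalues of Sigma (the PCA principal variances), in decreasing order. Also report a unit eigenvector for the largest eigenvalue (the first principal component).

Step 1 — characteristic polynomial of 2×2 Sigma:
  det(Sigma - λI) = λ² - trace · λ + det = 0.
  trace = 12 + 17 = 29, det = 12·17 - (6)² = 168.
Step 2 — discriminant:
  Δ = trace² - 4·det = 841 - 672 = 169.
Step 3 — eigenvalues:
  λ = (trace ± √Δ)/2 = (29 ± 13)/2,
  λ_1 = 21,  λ_2 = 8.

Step 4 — unit eigenvector for λ_1: solve (Sigma - λ_1 I)v = 0. First row:
  (12 - 21)·v_x + (6)·v_y = 0, i.e. (-9)·v_x + (6)·v_y = 0,
  so v ∝ (b, λ_1 - a) = (6, 9) = u.
  ||u|| = √((6)² + (9)²) = √(117) ≈ 10.8167,
  v_1 = u/||u|| ≈ (0.5547, 0.8321) (||v_1|| = 1).

λ_1 = 21,  λ_2 = 8;  v_1 ≈ (0.5547, 0.8321)


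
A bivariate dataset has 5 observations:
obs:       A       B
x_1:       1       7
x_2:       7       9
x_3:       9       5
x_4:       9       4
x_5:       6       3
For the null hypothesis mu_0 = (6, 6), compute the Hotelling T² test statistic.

Step 1 — sample mean vector:
  mean(A) = (1 + 7 + 9 + 9 + 6) / 5 = 32/5 = 6.4
  mean(B) = (7 + 9 + 5 + 4 + 3) / 5 = 28/5 = 5.6
  x̄ = (6.4, 5.6),  deviation x̄ - mu_0 = (6.4, 5.6) - (6, 6) = (0.4, -0.4).

Step 2 — sample covariance matrix, S[i,j] = (1/(n-1)) · Σ_k (x_{k,i} - mean_i) · (x_{k,j} - mean_j), divisor n-1 = 4:
  S[A,A] = ((-5.4)·(-5.4) + (0.6)·(0.6) + (2.6)·(2.6) + (2.6)·(2.6) + (-0.4)·(-0.4)) / 4 = 43.2/4 = 10.8
  S[A,B] = ((-5.4)·(1.4) + (0.6)·(3.4) + (2.6)·(-0.6) + (2.6)·(-1.6) + (-0.4)·(-2.6)) / 4 = -10.2/4 = -2.55
  S[B,B] = ((1.4)·(1.4) + (3.4)·(3.4) + (-0.6)·(-0.6) + (-1.6)·(-1.6) + (-2.6)·(-2.6)) / 4 = 23.2/4 = 5.8
  S = [[10.8, -2.55],
 [-2.55, 5.8]].

Step 3 — invert S. det(S) = 10.8·5.8 - (-2.55)² = 56.1375.
  S^{-1} = (1/det) · [[d, -b], [-b, a]] = [[0.1033, 0.0454],
 [0.0454, 0.1924]].

Step 4 — quadratic form (x̄ - mu_0)^T · S^{-1} · (x̄ - mu_0):
  S^{-1} · (x̄ - mu_0) = (0.0232, -0.0588),
  (x̄ - mu_0)^T · [...] = (0.4)·(0.0232) + (-0.4)·(-0.0588) = 0.0328.

Step 5 — scale by n: T² = 5 · 0.0328 = 0.1639.

T² ≈ 0.1639


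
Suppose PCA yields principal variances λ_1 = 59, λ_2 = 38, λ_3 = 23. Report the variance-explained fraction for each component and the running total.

Step 1 — total variance = trace(Sigma) = Σ λ_i = 59 + 38 + 23 = 120.

Step 2 — fraction explained by component i = λ_i / Σ λ:
  PC1: 59/120 = 0.4917
  PC2: 38/120 = 0.3167
  PC3: 23/120 = 0.1917

Step 3 — cumulative fraction after k components = (λ_1 + ... + λ_k) / Σ λ:
  k = 1: 59/120 = 0.4917
  k = 2: (59 + 38)/120 = 97/120 = 0.8083
  k = 3: (59 + 38 + 23)/120 = 120/120 = 1

Summary (fraction, with percent):

explained: PC1 0.4917 (49.17%), PC2 0.3167 (31.67%), PC3 0.1917 (19.17%);  cumulative: 0.4917, 0.8083, 1


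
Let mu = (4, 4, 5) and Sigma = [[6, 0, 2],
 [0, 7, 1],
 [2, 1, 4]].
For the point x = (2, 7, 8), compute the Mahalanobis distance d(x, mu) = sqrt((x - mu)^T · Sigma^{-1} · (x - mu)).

Step 1 — centre the observation: (x - mu) = (-2, 3, 3).

Step 2 — invert Sigma (cofactor / det for 3×3, or solve directly):
  Sigma^{-1} = [[0.2015, 0.0149, -0.1045],
 [0.0149, 0.1493, -0.0448],
 [-0.1045, -0.0448, 0.3134]].

Step 3 — form the quadratic (x - mu)^T · Sigma^{-1} · (x - mu):
  Sigma^{-1} · (x - mu) = (-0.6716, 0.2836, 1.0149).
  (x - mu)^T · [Sigma^{-1} · (x - mu)] = (-2)·(-0.6716) + (3)·(0.2836) + (3)·(1.0149) = 5.2388.

Step 4 — take square root: d = √(5.2388) ≈ 2.2888.

d(x, mu) = √(5.2388) ≈ 2.2888


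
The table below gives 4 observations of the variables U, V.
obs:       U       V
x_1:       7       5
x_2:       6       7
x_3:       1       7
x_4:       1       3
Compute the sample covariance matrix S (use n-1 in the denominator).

Step 1 — column means:
  mean(U) = (7 + 6 + 1 + 1) / 4 = 15/4 = 3.75
  mean(V) = (5 + 7 + 7 + 3) / 4 = 22/4 = 5.5

Step 2 — sample covariance S[i,j] = (1/(n-1)) · Σ_k (x_{k,i} - mean_i) · (x_{k,j} - mean_j), with n-1 = 3.
  S[U,U] = ((3.25)·(3.25) + (2.25)·(2.25) + (-2.75)·(-2.75) + (-2.75)·(-2.75)) / 3 = 30.75/3 = 10.25
  S[U,V] = ((3.25)·(-0.5) + (2.25)·(1.5) + (-2.75)·(1.5) + (-2.75)·(-2.5)) / 3 = 4.5/3 = 1.5
  S[V,V] = ((-0.5)·(-0.5) + (1.5)·(1.5) + (1.5)·(1.5) + (-2.5)·(-2.5)) / 3 = 11/3 = 3.6667

S is symmetric (S[j,i] = S[i,j]). Assembling:

S = [[10.25, 1.5],
 [1.5, 3.6667]]


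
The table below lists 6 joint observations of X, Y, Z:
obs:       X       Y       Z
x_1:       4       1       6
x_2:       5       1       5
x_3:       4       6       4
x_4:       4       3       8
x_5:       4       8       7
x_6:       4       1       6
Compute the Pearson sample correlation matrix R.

Step 1 — column means:
  mean(X) = (4 + 5 + 4 + 4 + 4 + 4) / 6 = 25/6 = 4.1667
  mean(Y) = (1 + 1 + 6 + 3 + 8 + 1) / 6 = 20/6 = 3.3333
  mean(Z) = (6 + 5 + 4 + 8 + 7 + 6) / 6 = 36/6 = 6

Step 2 — sample variances and covariances s[i,j] = (1/(n-1)) · Σ_k (x_{k,i} - mean_i) · (x_{k,j} - mean_j), with n-1 = 5:
  s[X,X] = ((-0.1667)·(-0.1667) + (0.8333)·(0.8333) + (-0.1667)·(-0.1667) + (-0.1667)·(-0.1667) + (-0.1667)·(-0.1667) + (-0.1667)·(-0.1667)) / 5 = 0.8333/5 = 0.1667
  s[X,Y] = ((-0.1667)·(-2.3333) + (0.8333)·(-2.3333) + (-0.1667)·(2.6667) + (-0.1667)·(-0.3333) + (-0.1667)·(4.6667) + (-0.1667)·(-2.3333)) / 5 = -2.3333/5 = -0.4667
  s[X,Z] = ((-0.1667)·(0) + (0.8333)·(-1) + (-0.1667)·(-2) + (-0.1667)·(2) + (-0.1667)·(1) + (-0.1667)·(0)) / 5 = -1/5 = -0.2
  s[Y,Y] = ((-2.3333)·(-2.3333) + (-2.3333)·(-2.3333) + (2.6667)·(2.6667) + (-0.3333)·(-0.3333) + (4.6667)·(4.6667) + (-2.3333)·(-2.3333)) / 5 = 45.3333/5 = 9.0667
  s[Y,Z] = ((-2.3333)·(0) + (-2.3333)·(-1) + (2.6667)·(-2) + (-0.3333)·(2) + (4.6667)·(1) + (-2.3333)·(0)) / 5 = 1/5 = 0.2
  s[Z,Z] = ((0)·(0) + (-1)·(-1) + (-2)·(-2) + (2)·(2) + (1)·(1) + (0)·(0)) / 5 = 10/5 = 2
  Sample standard deviations s_i = √(s[i,i]):
  s(X) = √(0.1667) = 0.4082
  s(Y) = √(9.0667) = 3.0111
  s(Z) = √(2) = 1.4142

Step 3 — r_{ij} = s_{ij} / (s_i · s_j):
  r[X,X] = 1 (diagonal).
  r[X,Y] = -0.4667 / (0.4082 · 3.0111) = -0.4667 / 1.2293 = -0.3796
  r[X,Z] = -0.2 / (0.4082 · 1.4142) = -0.2 / 0.5774 = -0.3464
  r[Y,Y] = 1 (diagonal).
  r[Y,Z] = 0.2 / (3.0111 · 1.4142) = 0.2 / 4.2583 = 0.047
  r[Z,Z] = 1 (diagonal).

R is symmetric with unit diagonal. Assembling:

R = [[1, -0.3796, -0.3464],
 [-0.3796, 1, 0.047],
 [-0.3464, 0.047, 1]]


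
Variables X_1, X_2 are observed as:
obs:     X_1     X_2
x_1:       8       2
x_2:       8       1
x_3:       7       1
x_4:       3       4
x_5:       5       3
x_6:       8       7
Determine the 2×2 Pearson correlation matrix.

Step 1 — column means:
  mean(X_1) = (8 + 8 + 7 + 3 + 5 + 8) / 6 = 39/6 = 6.5
  mean(X_2) = (2 + 1 + 1 + 4 + 3 + 7) / 6 = 18/6 = 3

Step 2 — sample variances and covariances s[i,j] = (1/(n-1)) · Σ_k (x_{k,i} - mean_i) · (x_{k,j} - mean_j), with n-1 = 5:
  s[X_1,X_1] = ((1.5)·(1.5) + (1.5)·(1.5) + (0.5)·(0.5) + (-3.5)·(-3.5) + (-1.5)·(-1.5) + (1.5)·(1.5)) / 5 = 21.5/5 = 4.3
  s[X_1,X_2] = ((1.5)·(-1) + (1.5)·(-2) + (0.5)·(-2) + (-3.5)·(1) + (-1.5)·(0) + (1.5)·(4)) / 5 = -3/5 = -0.6
  s[X_2,X_2] = ((-1)·(-1) + (-2)·(-2) + (-2)·(-2) + (1)·(1) + (0)·(0) + (4)·(4)) / 5 = 26/5 = 5.2
  Sample standard deviations s_i = √(s[i,i]):
  s(X_1) = √(4.3) = 2.0736
  s(X_2) = √(5.2) = 2.2804

Step 3 — r_{ij} = s_{ij} / (s_i · s_j):
  r[X_1,X_1] = 1 (diagonal).
  r[X_1,X_2] = -0.6 / (2.0736 · 2.2804) = -0.6 / 4.7286 = -0.1269
  r[X_2,X_2] = 1 (diagonal).

R is symmetric with unit diagonal. Assembling:

R = [[1, -0.1269],
 [-0.1269, 1]]


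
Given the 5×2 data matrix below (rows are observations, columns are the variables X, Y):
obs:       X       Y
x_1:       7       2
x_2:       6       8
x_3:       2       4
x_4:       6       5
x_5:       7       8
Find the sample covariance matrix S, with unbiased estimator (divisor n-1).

Step 1 — column means:
  mean(X) = (7 + 6 + 2 + 6 + 7) / 5 = 28/5 = 5.6
  mean(Y) = (2 + 8 + 4 + 5 + 8) / 5 = 27/5 = 5.4

Step 2 — sample covariance S[i,j] = (1/(n-1)) · Σ_k (x_{k,i} - mean_i) · (x_{k,j} - mean_j), with n-1 = 4.
  S[X,X] = ((1.4)·(1.4) + (0.4)·(0.4) + (-3.6)·(-3.6) + (0.4)·(0.4) + (1.4)·(1.4)) / 4 = 17.2/4 = 4.3
  S[X,Y] = ((1.4)·(-3.4) + (0.4)·(2.6) + (-3.6)·(-1.4) + (0.4)·(-0.4) + (1.4)·(2.6)) / 4 = 4.8/4 = 1.2
  S[Y,Y] = ((-3.4)·(-3.4) + (2.6)·(2.6) + (-1.4)·(-1.4) + (-0.4)·(-0.4) + (2.6)·(2.6)) / 4 = 27.2/4 = 6.8

S is symmetric (S[j,i] = S[i,j]). Assembling:

S = [[4.3, 1.2],
 [1.2, 6.8]]


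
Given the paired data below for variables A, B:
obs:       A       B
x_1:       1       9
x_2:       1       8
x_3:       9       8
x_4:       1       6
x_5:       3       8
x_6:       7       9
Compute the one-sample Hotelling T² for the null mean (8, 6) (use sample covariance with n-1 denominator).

Step 1 — sample mean vector:
  mean(A) = (1 + 1 + 9 + 1 + 3 + 7) / 6 = 22/6 = 3.6667
  mean(B) = (9 + 8 + 8 + 6 + 8 + 9) / 6 = 48/6 = 8
  x̄ = (3.6667, 8),  deviation x̄ - mu_0 = (3.6667, 8) - (8, 6) = (-4.3333, 2).

Step 2 — sample covariance matrix, S[i,j] = (1/(n-1)) · Σ_k (x_{k,i} - mean_i) · (x_{k,j} - mean_j), divisor n-1 = 5:
  S[A,A] = ((-2.6667)·(-2.6667) + (-2.6667)·(-2.6667) + (5.3333)·(5.3333) + (-2.6667)·(-2.6667) + (-0.6667)·(-0.6667) + (3.3333)·(3.3333)) / 5 = 61.3333/5 = 12.2667
  S[A,B] = ((-2.6667)·(1) + (-2.6667)·(0) + (5.3333)·(0) + (-2.6667)·(-2) + (-0.6667)·(0) + (3.3333)·(1)) / 5 = 6/5 = 1.2
  S[B,B] = ((1)·(1) + (0)·(0) + (0)·(0) + (-2)·(-2) + (0)·(0) + (1)·(1)) / 5 = 6/5 = 1.2
  S = [[12.2667, 1.2],
 [1.2, 1.2]].

Step 3 — invert S. det(S) = 12.2667·1.2 - (1.2)² = 13.28.
  S^{-1} = (1/det) · [[d, -b], [-b, a]] = [[0.0904, -0.0904],
 [-0.0904, 0.9237]].

Step 4 — quadratic form (x̄ - mu_0)^T · S^{-1} · (x̄ - mu_0):
  S^{-1} · (x̄ - mu_0) = (-0.5723, 2.239),
  (x̄ - mu_0)^T · [...] = (-4.3333)·(-0.5723) + (2)·(2.239) = 6.9578.

Step 5 — scale by n: T² = 6 · 6.9578 = 41.747.

T² ≈ 41.747


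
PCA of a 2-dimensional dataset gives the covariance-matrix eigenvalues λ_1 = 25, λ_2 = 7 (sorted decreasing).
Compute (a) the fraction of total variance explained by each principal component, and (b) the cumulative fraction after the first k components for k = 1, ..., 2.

Step 1 — total variance = trace(Sigma) = Σ λ_i = 25 + 7 = 32.

Step 2 — fraction explained by component i = λ_i / Σ λ:
  PC1: 25/32 = 0.7812
  PC2: 7/32 = 0.2188

Step 3 — cumulative fraction after k components = (λ_1 + ... + λ_k) / Σ λ:
  k = 1: 25/32 = 0.7812
  k = 2: (25 + 7)/32 = 32/32 = 1

Summary (fraction, with percent):

explained: PC1 0.7812 (78.12%), PC2 0.2188 (21.88%);  cumulative: 0.7812, 1


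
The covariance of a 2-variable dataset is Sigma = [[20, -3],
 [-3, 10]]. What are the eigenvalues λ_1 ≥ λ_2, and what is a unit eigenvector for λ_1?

Step 1 — characteristic polynomial of 2×2 Sigma:
  det(Sigma - λI) = λ² - trace · λ + det = 0.
  trace = 20 + 10 = 30, det = 20·10 - (-3)² = 191.
Step 2 — discriminant:
  Δ = trace² - 4·det = 900 - 764 = 136.
Step 3 — eigenvalues:
  λ = (trace ± √Δ)/2 = (30 ± 11.6619)/2,
  λ_1 = 20.831,  λ_2 = 9.169.

Step 4 — unit eigenvector for λ_1: solve (Sigma - λ_1 I)v = 0. First row:
  (20 - 20.831)·v_x + (-3)·v_y = 0, i.e. (-0.831)·v_x + (-3)·v_y = 0,
  so v ∝ (b, λ_1 - a) = (-3, 0.831); multiply by -1 so the first entry is positive: u = (3, -0.831).
  ||u|| = √((3)² + (-0.831)²) = √(9.6905) ≈ 3.113,
  v_1 = u/||u|| ≈ (0.9637, -0.2669) (||v_1|| = 1).

λ_1 = 20.831,  λ_2 = 9.169;  v_1 ≈ (0.9637, -0.2669)


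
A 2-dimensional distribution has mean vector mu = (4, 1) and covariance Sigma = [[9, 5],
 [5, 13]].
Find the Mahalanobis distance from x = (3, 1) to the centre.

Step 1 — centre the observation: (x - mu) = (-1, 0).

Step 2 — invert Sigma. det(Sigma) = 9·13 - (5)² = 92.
  Sigma^{-1} = (1/det) · [[d, -b], [-b, a]] = [[0.1413, -0.0543],
 [-0.0543, 0.0978]].

Step 3 — form the quadratic (x - mu)^T · Sigma^{-1} · (x - mu):
  Sigma^{-1} · (x - mu) = (-0.1413, 0.0543).
  (x - mu)^T · [Sigma^{-1} · (x - mu)] = (-1)·(-0.1413) + (0)·(0.0543) = 0.1413.

Step 4 — take square root: d = √(0.1413) ≈ 0.3759.

d(x, mu) = √(0.1413) ≈ 0.3759


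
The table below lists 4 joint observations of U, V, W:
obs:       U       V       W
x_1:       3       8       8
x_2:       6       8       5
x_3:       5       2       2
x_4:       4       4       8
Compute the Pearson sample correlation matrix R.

Step 1 — column means:
  mean(U) = (3 + 6 + 5 + 4) / 4 = 18/4 = 4.5
  mean(V) = (8 + 8 + 2 + 4) / 4 = 22/4 = 5.5
  mean(W) = (8 + 5 + 2 + 8) / 4 = 23/4 = 5.75

Step 2 — sample variances and covariances s[i,j] = (1/(n-1)) · Σ_k (x_{k,i} - mean_i) · (x_{k,j} - mean_j), with n-1 = 3:
  s[U,U] = ((-1.5)·(-1.5) + (1.5)·(1.5) + (0.5)·(0.5) + (-0.5)·(-0.5)) / 3 = 5/3 = 1.6667
  s[U,V] = ((-1.5)·(2.5) + (1.5)·(2.5) + (0.5)·(-3.5) + (-0.5)·(-1.5)) / 3 = -1/3 = -0.3333
  s[U,W] = ((-1.5)·(2.25) + (1.5)·(-0.75) + (0.5)·(-3.75) + (-0.5)·(2.25)) / 3 = -7.5/3 = -2.5
  s[V,V] = ((2.5)·(2.5) + (2.5)·(2.5) + (-3.5)·(-3.5) + (-1.5)·(-1.5)) / 3 = 27/3 = 9
  s[V,W] = ((2.5)·(2.25) + (2.5)·(-0.75) + (-3.5)·(-3.75) + (-1.5)·(2.25)) / 3 = 13.5/3 = 4.5
  s[W,W] = ((2.25)·(2.25) + (-0.75)·(-0.75) + (-3.75)·(-3.75) + (2.25)·(2.25)) / 3 = 24.75/3 = 8.25
  Sample standard deviations s_i = √(s[i,i]):
  s(U) = √(1.6667) = 1.291
  s(V) = √(9) = 3
  s(W) = √(8.25) = 2.8723

Step 3 — r_{ij} = s_{ij} / (s_i · s_j):
  r[U,U] = 1 (diagonal).
  r[U,V] = -0.3333 / (1.291 · 3) = -0.3333 / 3.873 = -0.0861
  r[U,W] = -2.5 / (1.291 · 2.8723) = -2.5 / 3.7081 = -0.6742
  r[V,V] = 1 (diagonal).
  r[V,W] = 4.5 / (3 · 2.8723) = 4.5 / 8.6168 = 0.5222
  r[W,W] = 1 (diagonal).

R is symmetric with unit diagonal. Assembling:

R = [[1, -0.0861, -0.6742],
 [-0.0861, 1, 0.5222],
 [-0.6742, 0.5222, 1]]


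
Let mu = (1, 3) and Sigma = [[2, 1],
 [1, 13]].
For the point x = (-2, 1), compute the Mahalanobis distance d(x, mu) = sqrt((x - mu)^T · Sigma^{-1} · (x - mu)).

Step 1 — centre the observation: (x - mu) = (-3, -2).

Step 2 — invert Sigma. det(Sigma) = 2·13 - (1)² = 25.
  Sigma^{-1} = (1/det) · [[d, -b], [-b, a]] = [[0.52, -0.04],
 [-0.04, 0.08]].

Step 3 — form the quadratic (x - mu)^T · Sigma^{-1} · (x - mu):
  Sigma^{-1} · (x - mu) = (-1.48, -0.04).
  (x - mu)^T · [Sigma^{-1} · (x - mu)] = (-3)·(-1.48) + (-2)·(-0.04) = 4.52.

Step 4 — take square root: d = √(4.52) ≈ 2.126.

d(x, mu) = √(4.52) ≈ 2.126


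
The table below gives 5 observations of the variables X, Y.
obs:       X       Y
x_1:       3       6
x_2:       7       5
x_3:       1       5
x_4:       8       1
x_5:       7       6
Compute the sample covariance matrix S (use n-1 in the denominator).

Step 1 — column means:
  mean(X) = (3 + 7 + 1 + 8 + 7) / 5 = 26/5 = 5.2
  mean(Y) = (6 + 5 + 5 + 1 + 6) / 5 = 23/5 = 4.6

Step 2 — sample covariance S[i,j] = (1/(n-1)) · Σ_k (x_{k,i} - mean_i) · (x_{k,j} - mean_j), with n-1 = 4.
  S[X,X] = ((-2.2)·(-2.2) + (1.8)·(1.8) + (-4.2)·(-4.2) + (2.8)·(2.8) + (1.8)·(1.8)) / 4 = 36.8/4 = 9.2
  S[X,Y] = ((-2.2)·(1.4) + (1.8)·(0.4) + (-4.2)·(0.4) + (2.8)·(-3.6) + (1.8)·(1.4)) / 4 = -11.6/4 = -2.9
  S[Y,Y] = ((1.4)·(1.4) + (0.4)·(0.4) + (0.4)·(0.4) + (-3.6)·(-3.6) + (1.4)·(1.4)) / 4 = 17.2/4 = 4.3

S is symmetric (S[j,i] = S[i,j]). Assembling:

S = [[9.2, -2.9],
 [-2.9, 4.3]]


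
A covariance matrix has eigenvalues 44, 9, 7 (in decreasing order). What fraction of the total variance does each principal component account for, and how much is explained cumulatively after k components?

Step 1 — total variance = trace(Sigma) = Σ λ_i = 44 + 9 + 7 = 60.

Step 2 — fraction explained by component i = λ_i / Σ λ:
  PC1: 44/60 = 0.7333
  PC2: 9/60 = 0.15
  PC3: 7/60 = 0.1167

Step 3 — cumulative fraction after k components = (λ_1 + ... + λ_k) / Σ λ:
  k = 1: 44/60 = 0.7333
  k = 2: (44 + 9)/60 = 53/60 = 0.8833
  k = 3: (44 + 9 + 7)/60 = 60/60 = 1

Summary (fraction, with percent):

explained: PC1 0.7333 (73.33%), PC2 0.15 (15%), PC3 0.1167 (11.67%);  cumulative: 0.7333, 0.8833, 1


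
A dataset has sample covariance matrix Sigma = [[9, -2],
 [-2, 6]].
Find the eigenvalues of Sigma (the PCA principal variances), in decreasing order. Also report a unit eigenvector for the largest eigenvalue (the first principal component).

Step 1 — characteristic polynomial of 2×2 Sigma:
  det(Sigma - λI) = λ² - trace · λ + det = 0.
  trace = 9 + 6 = 15, det = 9·6 - (-2)² = 50.
Step 2 — discriminant:
  Δ = trace² - 4·det = 225 - 200 = 25.
Step 3 — eigenvalues:
  λ = (trace ± √Δ)/2 = (15 ± 5)/2,
  λ_1 = 10,  λ_2 = 5.

Step 4 — unit eigenvector for λ_1: solve (Sigma - λ_1 I)v = 0. First row:
  (9 - 10)·v_x + (-2)·v_y = 0, i.e. (-1)·v_x + (-2)·v_y = 0,
  so v ∝ (b, λ_1 - a) = (-2, 1); multiply by -1 so the first entry is positive: u = (2, -1).
  ||u|| = √((2)² + (-1)²) = √(5) ≈ 2.2361,
  v_1 = u/||u|| ≈ (0.8944, -0.4472) (||v_1|| = 1).

λ_1 = 10,  λ_2 = 5;  v_1 ≈ (0.8944, -0.4472)


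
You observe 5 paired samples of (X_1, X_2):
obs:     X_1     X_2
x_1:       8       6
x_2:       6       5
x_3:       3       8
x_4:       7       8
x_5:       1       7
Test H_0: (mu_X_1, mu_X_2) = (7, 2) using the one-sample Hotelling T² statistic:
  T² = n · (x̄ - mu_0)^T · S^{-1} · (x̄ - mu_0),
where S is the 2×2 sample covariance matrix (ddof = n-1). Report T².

Step 1 — sample mean vector:
  mean(X_1) = (8 + 6 + 3 + 7 + 1) / 5 = 25/5 = 5
  mean(X_2) = (6 + 5 + 8 + 8 + 7) / 5 = 34/5 = 6.8
  x̄ = (5, 6.8),  deviation x̄ - mu_0 = (5, 6.8) - (7, 2) = (-2, 4.8).

Step 2 — sample covariance matrix, S[i,j] = (1/(n-1)) · Σ_k (x_{k,i} - mean_i) · (x_{k,j} - mean_j), divisor n-1 = 4:
  S[X_1,X_1] = ((3)·(3) + (1)·(1) + (-2)·(-2) + (2)·(2) + (-4)·(-4)) / 4 = 34/4 = 8.5
  S[X_1,X_2] = ((3)·(-0.8) + (1)·(-1.8) + (-2)·(1.2) + (2)·(1.2) + (-4)·(0.2)) / 4 = -5/4 = -1.25
  S[X_2,X_2] = ((-0.8)·(-0.8) + (-1.8)·(-1.8) + (1.2)·(1.2) + (1.2)·(1.2) + (0.2)·(0.2)) / 4 = 6.8/4 = 1.7
  S = [[8.5, -1.25],
 [-1.25, 1.7]].

Step 3 — invert S. det(S) = 8.5·1.7 - (-1.25)² = 12.8875.
  S^{-1} = (1/det) · [[d, -b], [-b, a]] = [[0.1319, 0.097],
 [0.097, 0.6596]].

Step 4 — quadratic form (x̄ - mu_0)^T · S^{-1} · (x̄ - mu_0):
  S^{-1} · (x̄ - mu_0) = (0.2017, 2.9719),
  (x̄ - mu_0)^T · [...] = (-2)·(0.2017) + (4.8)·(2.9719) = 13.8615.

Step 5 — scale by n: T² = 5 · 13.8615 = 69.3075.

T² ≈ 69.3075


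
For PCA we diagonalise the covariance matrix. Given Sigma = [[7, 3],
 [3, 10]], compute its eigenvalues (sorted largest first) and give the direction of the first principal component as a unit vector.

Step 1 — characteristic polynomial of 2×2 Sigma:
  det(Sigma - λI) = λ² - trace · λ + det = 0.
  trace = 7 + 10 = 17, det = 7·10 - (3)² = 61.
Step 2 — discriminant:
  Δ = trace² - 4·det = 289 - 244 = 45.
Step 3 — eigenvalues:
  λ = (trace ± √Δ)/2 = (17 ± 6.7082)/2,
  λ_1 = 11.8541,  λ_2 = 5.1459.

Step 4 — unit eigenvector for λ_1: solve (Sigma - λ_1 I)v = 0. First row:
  (7 - 11.8541)·v_x + (3)·v_y = 0, i.e. (-4.8541)·v_x + (3)·v_y = 0,
  so v ∝ (b, λ_1 - a) = (3, 4.8541) = u.
  ||u|| = √((3)² + (4.8541)²) = √(32.5623) ≈ 5.7063,
  v_1 = u/||u|| ≈ (0.5257, 0.8507) (||v_1|| = 1).

λ_1 = 11.8541,  λ_2 = 5.1459;  v_1 ≈ (0.5257, 0.8507)


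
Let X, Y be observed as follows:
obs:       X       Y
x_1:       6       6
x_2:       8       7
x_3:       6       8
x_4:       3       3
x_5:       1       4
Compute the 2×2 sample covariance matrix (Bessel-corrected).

Step 1 — column means:
  mean(X) = (6 + 8 + 6 + 3 + 1) / 5 = 24/5 = 4.8
  mean(Y) = (6 + 7 + 8 + 3 + 4) / 5 = 28/5 = 5.6

Step 2 — sample covariance S[i,j] = (1/(n-1)) · Σ_k (x_{k,i} - mean_i) · (x_{k,j} - mean_j), with n-1 = 4.
  S[X,X] = ((1.2)·(1.2) + (3.2)·(3.2) + (1.2)·(1.2) + (-1.8)·(-1.8) + (-3.8)·(-3.8)) / 4 = 30.8/4 = 7.7
  S[X,Y] = ((1.2)·(0.4) + (3.2)·(1.4) + (1.2)·(2.4) + (-1.8)·(-2.6) + (-3.8)·(-1.6)) / 4 = 18.6/4 = 4.65
  S[Y,Y] = ((0.4)·(0.4) + (1.4)·(1.4) + (2.4)·(2.4) + (-2.6)·(-2.6) + (-1.6)·(-1.6)) / 4 = 17.2/4 = 4.3

S is symmetric (S[j,i] = S[i,j]). Assembling:

S = [[7.7, 4.65],
 [4.65, 4.3]]


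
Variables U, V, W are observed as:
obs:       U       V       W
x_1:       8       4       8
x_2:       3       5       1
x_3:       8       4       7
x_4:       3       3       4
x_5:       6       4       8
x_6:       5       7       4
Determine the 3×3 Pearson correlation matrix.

Step 1 — column means:
  mean(U) = (8 + 3 + 8 + 3 + 6 + 5) / 6 = 33/6 = 5.5
  mean(V) = (4 + 5 + 4 + 3 + 4 + 7) / 6 = 27/6 = 4.5
  mean(W) = (8 + 1 + 7 + 4 + 8 + 4) / 6 = 32/6 = 5.3333

Step 2 — sample variances and covariances s[i,j] = (1/(n-1)) · Σ_k (x_{k,i} - mean_i) · (x_{k,j} - mean_j), with n-1 = 5:
  s[U,U] = ((2.5)·(2.5) + (-2.5)·(-2.5) + (2.5)·(2.5) + (-2.5)·(-2.5) + (0.5)·(0.5) + (-0.5)·(-0.5)) / 5 = 25.5/5 = 5.1
  s[U,V] = ((2.5)·(-0.5) + (-2.5)·(0.5) + (2.5)·(-0.5) + (-2.5)·(-1.5) + (0.5)·(-0.5) + (-0.5)·(2.5)) / 5 = -1.5/5 = -0.3
  s[U,W] = ((2.5)·(2.6667) + (-2.5)·(-4.3333) + (2.5)·(1.6667) + (-2.5)·(-1.3333) + (0.5)·(2.6667) + (-0.5)·(-1.3333)) / 5 = 27/5 = 5.4
  s[V,V] = ((-0.5)·(-0.5) + (0.5)·(0.5) + (-0.5)·(-0.5) + (-1.5)·(-1.5) + (-0.5)·(-0.5) + (2.5)·(2.5)) / 5 = 9.5/5 = 1.9
  s[V,W] = ((-0.5)·(2.6667) + (0.5)·(-4.3333) + (-0.5)·(1.6667) + (-1.5)·(-1.3333) + (-0.5)·(2.6667) + (2.5)·(-1.3333)) / 5 = -7/5 = -1.4
  s[W,W] = ((2.6667)·(2.6667) + (-4.3333)·(-4.3333) + (1.6667)·(1.6667) + (-1.3333)·(-1.3333) + (2.6667)·(2.6667) + (-1.3333)·(-1.3333)) / 5 = 39.3333/5 = 7.8667
  Sample standard deviations s_i = √(s[i,i]):
  s(U) = √(5.1) = 2.2583
  s(V) = √(1.9) = 1.3784
  s(W) = √(7.8667) = 2.8048

Step 3 — r_{ij} = s_{ij} / (s_i · s_j):
  r[U,U] = 1 (diagonal).
  r[U,V] = -0.3 / (2.2583 · 1.3784) = -0.3 / 3.1129 = -0.0964
  r[U,W] = 5.4 / (2.2583 · 2.8048) = 5.4 / 6.334 = 0.8525
  r[V,V] = 1 (diagonal).
  r[V,W] = -1.4 / (1.3784 · 2.8048) = -1.4 / 3.8661 = -0.3621
  r[W,W] = 1 (diagonal).

R is symmetric with unit diagonal. Assembling:

R = [[1, -0.0964, 0.8525],
 [-0.0964, 1, -0.3621],
 [0.8525, -0.3621, 1]]


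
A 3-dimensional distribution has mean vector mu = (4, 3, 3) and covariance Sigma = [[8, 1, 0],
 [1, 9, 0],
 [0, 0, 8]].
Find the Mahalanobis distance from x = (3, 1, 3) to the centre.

Step 1 — centre the observation: (x - mu) = (-1, -2, 0).

Step 2 — invert Sigma (cofactor / det for 3×3, or solve directly):
  Sigma^{-1} = [[0.1268, -0.0141, 0],
 [-0.0141, 0.1127, 0],
 [0, 0, 0.125]].

Step 3 — form the quadratic (x - mu)^T · Sigma^{-1} · (x - mu):
  Sigma^{-1} · (x - mu) = (-0.0986, -0.2113, 0).
  (x - mu)^T · [Sigma^{-1} · (x - mu)] = (-1)·(-0.0986) + (-2)·(-0.2113) + (0)·(0) = 0.5211.

Step 4 — take square root: d = √(0.5211) ≈ 0.7219.

d(x, mu) = √(0.5211) ≈ 0.7219


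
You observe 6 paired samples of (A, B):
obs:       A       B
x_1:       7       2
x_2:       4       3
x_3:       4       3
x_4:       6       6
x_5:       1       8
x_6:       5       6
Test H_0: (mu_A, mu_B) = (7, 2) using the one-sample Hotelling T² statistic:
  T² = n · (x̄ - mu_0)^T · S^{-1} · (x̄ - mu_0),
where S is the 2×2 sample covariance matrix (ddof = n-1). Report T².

Step 1 — sample mean vector:
  mean(A) = (7 + 4 + 4 + 6 + 1 + 5) / 6 = 27/6 = 4.5
  mean(B) = (2 + 3 + 3 + 6 + 8 + 6) / 6 = 28/6 = 4.6667
  x̄ = (4.5, 4.6667),  deviation x̄ - mu_0 = (4.5, 4.6667) - (7, 2) = (-2.5, 2.6667).

Step 2 — sample covariance matrix, S[i,j] = (1/(n-1)) · Σ_k (x_{k,i} - mean_i) · (x_{k,j} - mean_j), divisor n-1 = 5:
  S[A,A] = ((2.5)·(2.5) + (-0.5)·(-0.5) + (-0.5)·(-0.5) + (1.5)·(1.5) + (-3.5)·(-3.5) + (0.5)·(0.5)) / 5 = 21.5/5 = 4.3
  S[A,B] = ((2.5)·(-2.6667) + (-0.5)·(-1.6667) + (-0.5)·(-1.6667) + (1.5)·(1.3333) + (-3.5)·(3.3333) + (0.5)·(1.3333)) / 5 = -14/5 = -2.8
  S[B,B] = ((-2.6667)·(-2.6667) + (-1.6667)·(-1.6667) + (-1.6667)·(-1.6667) + (1.3333)·(1.3333) + (3.3333)·(3.3333) + (1.3333)·(1.3333)) / 5 = 27.3333/5 = 5.4667
  S = [[4.3, -2.8],
 [-2.8, 5.4667]].

Step 3 — invert S. det(S) = 4.3·5.4667 - (-2.8)² = 15.6667.
  S^{-1} = (1/det) · [[d, -b], [-b, a]] = [[0.3489, 0.1787],
 [0.1787, 0.2745]].

Step 4 — quadratic form (x̄ - mu_0)^T · S^{-1} · (x̄ - mu_0):
  S^{-1} · (x̄ - mu_0) = (-0.3957, 0.2851),
  (x̄ - mu_0)^T · [...] = (-2.5)·(-0.3957) + (2.6667)·(0.2851) = 1.7496.

Step 5 — scale by n: T² = 6 · 1.7496 = 10.4979.

T² ≈ 10.4979


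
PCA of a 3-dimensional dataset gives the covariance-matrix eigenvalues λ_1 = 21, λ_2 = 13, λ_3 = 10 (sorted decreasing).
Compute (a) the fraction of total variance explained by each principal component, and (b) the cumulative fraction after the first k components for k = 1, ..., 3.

Step 1 — total variance = trace(Sigma) = Σ λ_i = 21 + 13 + 10 = 44.

Step 2 — fraction explained by component i = λ_i / Σ λ:
  PC1: 21/44 = 0.4773
  PC2: 13/44 = 0.2955
  PC3: 10/44 = 0.2273

Step 3 — cumulative fraction after k components = (λ_1 + ... + λ_k) / Σ λ:
  k = 1: 21/44 = 0.4773
  k = 2: (21 + 13)/44 = 34/44 = 0.7727
  k = 3: (21 + 13 + 10)/44 = 44/44 = 1

Summary (fraction, with percent):

explained: PC1 0.4773 (47.73%), PC2 0.2955 (29.55%), PC3 0.2273 (22.73%);  cumulative: 0.4773, 0.7727, 1


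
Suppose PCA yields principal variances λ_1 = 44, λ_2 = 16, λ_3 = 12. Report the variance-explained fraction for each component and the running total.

Step 1 — total variance = trace(Sigma) = Σ λ_i = 44 + 16 + 12 = 72.

Step 2 — fraction explained by component i = λ_i / Σ λ:
  PC1: 44/72 = 0.6111
  PC2: 16/72 = 0.2222
  PC3: 12/72 = 0.1667

Step 3 — cumulative fraction after k components = (λ_1 + ... + λ_k) / Σ λ:
  k = 1: 44/72 = 0.6111
  k = 2: (44 + 16)/72 = 60/72 = 0.8333
  k = 3: (44 + 16 + 12)/72 = 72/72 = 1

Summary (fraction, with percent):

explained: PC1 0.6111 (61.11%), PC2 0.2222 (22.22%), PC3 0.1667 (16.67%);  cumulative: 0.6111, 0.8333, 1


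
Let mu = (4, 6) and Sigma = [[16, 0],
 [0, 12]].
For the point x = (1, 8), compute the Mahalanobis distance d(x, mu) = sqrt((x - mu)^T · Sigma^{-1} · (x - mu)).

Step 1 — centre the observation: (x - mu) = (-3, 2).

Step 2 — invert Sigma. det(Sigma) = 16·12 - (0)² = 192.
  Sigma^{-1} = (1/det) · [[d, -b], [-b, a]] = [[0.0625, 0],
 [0, 0.0833]].

Step 3 — form the quadratic (x - mu)^T · Sigma^{-1} · (x - mu):
  Sigma^{-1} · (x - mu) = (-0.1875, 0.1667).
  (x - mu)^T · [Sigma^{-1} · (x - mu)] = (-3)·(-0.1875) + (2)·(0.1667) = 0.8958.

Step 4 — take square root: d = √(0.8958) ≈ 0.9465.

d(x, mu) = √(0.8958) ≈ 0.9465


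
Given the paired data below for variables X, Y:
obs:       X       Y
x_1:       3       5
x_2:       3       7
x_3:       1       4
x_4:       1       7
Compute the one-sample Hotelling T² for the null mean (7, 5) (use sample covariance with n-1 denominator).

Step 1 — sample mean vector:
  mean(X) = (3 + 3 + 1 + 1) / 4 = 8/4 = 2
  mean(Y) = (5 + 7 + 4 + 7) / 4 = 23/4 = 5.75
  x̄ = (2, 5.75),  deviation x̄ - mu_0 = (2, 5.75) - (7, 5) = (-5, 0.75).

Step 2 — sample covariance matrix, S[i,j] = (1/(n-1)) · Σ_k (x_{k,i} - mean_i) · (x_{k,j} - mean_j), divisor n-1 = 3:
  S[X,X] = ((1)·(1) + (1)·(1) + (-1)·(-1) + (-1)·(-1)) / 3 = 4/3 = 1.3333
  S[X,Y] = ((1)·(-0.75) + (1)·(1.25) + (-1)·(-1.75) + (-1)·(1.25)) / 3 = 1/3 = 0.3333
  S[Y,Y] = ((-0.75)·(-0.75) + (1.25)·(1.25) + (-1.75)·(-1.75) + (1.25)·(1.25)) / 3 = 6.75/3 = 2.25
  S = [[1.3333, 0.3333],
 [0.3333, 2.25]].

Step 3 — invert S. det(S) = 1.3333·2.25 - (0.3333)² = 2.8889.
  S^{-1} = (1/det) · [[d, -b], [-b, a]] = [[0.7788, -0.1154],
 [-0.1154, 0.4615]].

Step 4 — quadratic form (x̄ - mu_0)^T · S^{-1} · (x̄ - mu_0):
  S^{-1} · (x̄ - mu_0) = (-3.9808, 0.9231),
  (x̄ - mu_0)^T · [...] = (-5)·(-3.9808) + (0.75)·(0.9231) = 20.5962.

Step 5 — scale by n: T² = 4 · 20.5962 = 82.3846.

T² ≈ 82.3846


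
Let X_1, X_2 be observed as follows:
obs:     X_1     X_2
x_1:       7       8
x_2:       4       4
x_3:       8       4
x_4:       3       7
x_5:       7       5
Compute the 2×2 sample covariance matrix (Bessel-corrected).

Step 1 — column means:
  mean(X_1) = (7 + 4 + 8 + 3 + 7) / 5 = 29/5 = 5.8
  mean(X_2) = (8 + 4 + 4 + 7 + 5) / 5 = 28/5 = 5.6

Step 2 — sample covariance S[i,j] = (1/(n-1)) · Σ_k (x_{k,i} - mean_i) · (x_{k,j} - mean_j), with n-1 = 4.
  S[X_1,X_1] = ((1.2)·(1.2) + (-1.8)·(-1.8) + (2.2)·(2.2) + (-2.8)·(-2.8) + (1.2)·(1.2)) / 4 = 18.8/4 = 4.7
  S[X_1,X_2] = ((1.2)·(2.4) + (-1.8)·(-1.6) + (2.2)·(-1.6) + (-2.8)·(1.4) + (1.2)·(-0.6)) / 4 = -2.4/4 = -0.6
  S[X_2,X_2] = ((2.4)·(2.4) + (-1.6)·(-1.6) + (-1.6)·(-1.6) + (1.4)·(1.4) + (-0.6)·(-0.6)) / 4 = 13.2/4 = 3.3

S is symmetric (S[j,i] = S[i,j]). Assembling:

S = [[4.7, -0.6],
 [-0.6, 3.3]]


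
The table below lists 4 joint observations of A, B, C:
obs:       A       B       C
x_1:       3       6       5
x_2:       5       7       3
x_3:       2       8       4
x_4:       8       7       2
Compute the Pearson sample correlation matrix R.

Step 1 — column means:
  mean(A) = (3 + 5 + 2 + 8) / 4 = 18/4 = 4.5
  mean(B) = (6 + 7 + 8 + 7) / 4 = 28/4 = 7
  mean(C) = (5 + 3 + 4 + 2) / 4 = 14/4 = 3.5

Step 2 — sample variances and covariances s[i,j] = (1/(n-1)) · Σ_k (x_{k,i} - mean_i) · (x_{k,j} - mean_j), with n-1 = 3:
  s[A,A] = ((-1.5)·(-1.5) + (0.5)·(0.5) + (-2.5)·(-2.5) + (3.5)·(3.5)) / 3 = 21/3 = 7
  s[A,B] = ((-1.5)·(-1) + (0.5)·(0) + (-2.5)·(1) + (3.5)·(0)) / 3 = -1/3 = -0.3333
  s[A,C] = ((-1.5)·(1.5) + (0.5)·(-0.5) + (-2.5)·(0.5) + (3.5)·(-1.5)) / 3 = -9/3 = -3
  s[B,B] = ((-1)·(-1) + (0)·(0) + (1)·(1) + (0)·(0)) / 3 = 2/3 = 0.6667
  s[B,C] = ((-1)·(1.5) + (0)·(-0.5) + (1)·(0.5) + (0)·(-1.5)) / 3 = -1/3 = -0.3333
  s[C,C] = ((1.5)·(1.5) + (-0.5)·(-0.5) + (0.5)·(0.5) + (-1.5)·(-1.5)) / 3 = 5/3 = 1.6667
  Sample standard deviations s_i = √(s[i,i]):
  s(A) = √(7) = 2.6458
  s(B) = √(0.6667) = 0.8165
  s(C) = √(1.6667) = 1.291

Step 3 — r_{ij} = s_{ij} / (s_i · s_j):
  r[A,A] = 1 (diagonal).
  r[A,B] = -0.3333 / (2.6458 · 0.8165) = -0.3333 / 2.1602 = -0.1543
  r[A,C] = -3 / (2.6458 · 1.291) = -3 / 3.4157 = -0.8783
  r[B,B] = 1 (diagonal).
  r[B,C] = -0.3333 / (0.8165 · 1.291) = -0.3333 / 1.0541 = -0.3162
  r[C,C] = 1 (diagonal).

R is symmetric with unit diagonal. Assembling:

R = [[1, -0.1543, -0.8783],
 [-0.1543, 1, -0.3162],
 [-0.8783, -0.3162, 1]]


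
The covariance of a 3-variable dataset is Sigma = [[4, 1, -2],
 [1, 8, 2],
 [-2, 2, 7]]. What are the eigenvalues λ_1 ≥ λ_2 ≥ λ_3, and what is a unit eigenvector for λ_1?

Step 1 — characteristic polynomial p(λ) = det(λI - Sigma) = λ³ - tr·λ² + c_1·λ - det, where tr = trace, c_1 = sum of the principal 2×2 minors, det = det(Sigma):
  tr = 4 + 8 + 7 = 19,
  c_1 = (4·8 - (1)²) + (4·7 - (-2)²) + (8·7 - (2)²) = 31 + 24 + 52 = 107,
  det = 4·(8·7 - (2)²) - (1)·((1)·7 - (2)·(-2)) + (-2)·((1)·(2) - 8·(-2)) = 4·(52) - (1)·(11) + (-2)·(18) = 161.
  So p(λ) = λ³ - 19λ² + 107λ - 161.
Step 2 — look for an integer root (rational root theorem: any rational root is an integer divisor of 161). Testing λ = 7:
  p(7) = 343 - 931 + 749 - 161 = 0  ✓
  Dividing out (λ - 7): p(λ) = (λ - 7)(λ² - 12λ + 23).
Step 3 — remaining eigenvalues from the quadratic λ² - 12λ + 23 = 0:
  Δ = 12² - 4·23 = 144 - 92 = 52,  λ = (12 ± √52)/2 = (12 ± 7.2111)/2 ≈ 9.6056 or 2.3944.
  Sorted: λ_1 = 9.6056,  λ_2 = 7,  λ_3 = 2.3944  (check: sum = 19 = tr ✓).

Step 4 — unit eigenvector for λ_1 ≈ 9.6056: v spans the null space of (Sigma - λ_1 I), whose rows are
  r_1 = (-5.6056, 1, -2),  r_2 = (1, -1.6056, 2),  r_3 = (-2, 2, -2.6056).
  v is orthogonal to every row, so take v ∝ r_1 × r_2 = ((1)·(2) - (-2)·(-1.6056), (-2)·(1) - (-5.6056)·(2), (-5.6056)·(-1.6056) - (1)·(1)) ≈ (-1.2111, 9.2111, 8).
  Rescale (multiply by -1 so the first nonzero entry is positive): u = (1.2111, -9.2111, -8).
  ||u|| = √((1.2111)² + (-9.2111)² + (-8)²) = √(150.3112) ≈ 12.2601,  v_1 = u/||u|| ≈ (0.0988, -0.7513, -0.6525) (||v_1|| = 1).

λ_1 = 9.6056,  λ_2 = 7,  λ_3 = 2.3944;  v_1 ≈ (0.0988, -0.7513, -0.6525)


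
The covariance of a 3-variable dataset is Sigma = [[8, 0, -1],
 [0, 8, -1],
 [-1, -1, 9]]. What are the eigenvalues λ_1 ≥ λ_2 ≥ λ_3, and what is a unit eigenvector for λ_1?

Step 1 — characteristic polynomial p(λ) = det(λI - Sigma) = λ³ - tr·λ² + c_1·λ - det, where tr = trace, c_1 = sum of the principal 2×2 minors, det = det(Sigma):
  tr = 8 + 8 + 9 = 25,
  c_1 = (8·8 - (0)²) + (8·9 - (-1)²) + (8·9 - (-1)²) = 64 + 71 + 71 = 206,
  det = 8·(8·9 - (-1)²) - (0)·((0)·9 - (-1)·(-1)) + (-1)·((0)·(-1) - 8·(-1)) = 8·(71) - (0)·(-1) + (-1)·(8) = 560.
  So p(λ) = λ³ - 25λ² + 206λ - 560.
Step 2 — look for an integer root (rational root theorem: any rational root is an integer divisor of 560). Testing λ = 7:
  p(7) = 343 - 1225 + 1442 - 560 = 0  ✓
  Dividing out (λ - 7): p(λ) = (λ - 7)(λ² - 18λ + 80).
Step 3 — remaining eigenvalues from the quadratic λ² - 18λ + 80 = 0:
  Δ = 18² - 4·80 = 324 - 320 = 4,  λ = (18 ± √4)/2 = (18 ± 2)/2 = 10 or 8.
  Sorted: λ_1 = 10,  λ_2 = 8,  λ_3 = 7  (check: sum = 25 = tr ✓).

Step 4 — unit eigenvector for λ_1 = 10: v spans the null space of (Sigma - λ_1 I), whose rows are
  r_1 = (-2, 0, -1),  r_2 = (0, -2, -1),  r_3 = (-1, -1, -1).
  v is orthogonal to every row, so take v ∝ r_1 × r_2 = ((0)·(-1) - (-1)·(-2), (-1)·(0) - (-2)·(-1), (-2)·(-2) - (0)·(0)) = (-2, -2, 4).
  Rescale (divide by 2; multiply by -1 so the first nonzero entry is positive): u = (1, 1, -2).
  ||u|| = √((1)² + (1)² + (-2)²) = √(6) ≈ 2.4495,  v_1 = u/||u|| ≈ (0.4082, 0.4082, -0.8165) (||v_1|| = 1).

λ_1 = 10,  λ_2 = 8,  λ_3 = 7;  v_1 ≈ (0.4082, 0.4082, -0.8165)


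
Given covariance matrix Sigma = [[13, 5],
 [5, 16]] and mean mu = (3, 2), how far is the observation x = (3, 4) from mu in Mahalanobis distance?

Step 1 — centre the observation: (x - mu) = (0, 2).

Step 2 — invert Sigma. det(Sigma) = 13·16 - (5)² = 183.
  Sigma^{-1} = (1/det) · [[d, -b], [-b, a]] = [[0.0874, -0.0273],
 [-0.0273, 0.071]].

Step 3 — form the quadratic (x - mu)^T · Sigma^{-1} · (x - mu):
  Sigma^{-1} · (x - mu) = (-0.0546, 0.1421).
  (x - mu)^T · [Sigma^{-1} · (x - mu)] = (0)·(-0.0546) + (2)·(0.1421) = 0.2842.

Step 4 — take square root: d = √(0.2842) ≈ 0.5331.

d(x, mu) = √(0.2842) ≈ 0.5331
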